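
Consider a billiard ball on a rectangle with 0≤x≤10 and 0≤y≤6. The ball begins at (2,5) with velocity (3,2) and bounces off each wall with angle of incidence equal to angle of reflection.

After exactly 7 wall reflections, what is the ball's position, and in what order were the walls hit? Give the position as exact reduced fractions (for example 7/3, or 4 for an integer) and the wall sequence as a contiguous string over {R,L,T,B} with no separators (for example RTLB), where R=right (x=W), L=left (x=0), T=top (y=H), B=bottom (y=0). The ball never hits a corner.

Final position: (19/2,0)
Wall sequence: TRBLTRB

1. t=1/2 → T at (7/2,6); v=(3,-2)
2. t=13/6 → R at (10,5/3); v=(-3,-2)
3. t=5/6 → B at (15/2,0); v=(-3,2)
4. t=5/2 → L at (0,5); v=(3,2)
5. t=1/2 → T at (3/2,6); v=(3,-2)
6. t=17/6 → R at (10,1/3); v=(-3,-2)
7. t=1/6 → B at (19/2,0); v=(-3,2)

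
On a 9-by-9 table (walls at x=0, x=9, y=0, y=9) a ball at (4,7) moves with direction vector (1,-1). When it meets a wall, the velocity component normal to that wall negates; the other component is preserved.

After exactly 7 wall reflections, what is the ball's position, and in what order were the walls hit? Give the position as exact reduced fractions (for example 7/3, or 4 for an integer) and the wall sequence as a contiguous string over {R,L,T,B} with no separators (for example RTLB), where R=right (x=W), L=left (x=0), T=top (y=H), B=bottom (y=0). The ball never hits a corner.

1. t=5 → R at (9,2); v=(-1,-1)
2. t=2 → B at (7,0); v=(-1,1)
3. t=7 → L at (0,7); v=(1,1)
4. t=2 → T at (2,9); v=(1,-1)
5. t=7 → R at (9,2); v=(-1,-1)
6. t=2 → B at (7,0); v=(-1,1)
7. t=7 → L at (0,7); v=(1,1)

Final position: (0,7)
Wall sequence: RBLTRBL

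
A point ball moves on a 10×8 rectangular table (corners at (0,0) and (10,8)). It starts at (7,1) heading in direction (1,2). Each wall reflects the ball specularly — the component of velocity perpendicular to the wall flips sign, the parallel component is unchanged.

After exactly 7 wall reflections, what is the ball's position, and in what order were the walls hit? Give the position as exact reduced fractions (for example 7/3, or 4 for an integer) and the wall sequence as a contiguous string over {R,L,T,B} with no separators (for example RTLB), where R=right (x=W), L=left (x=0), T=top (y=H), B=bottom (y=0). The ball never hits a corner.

1. t=3 → R at (10,7); v=(-1,2)
2. t=1/2 → T at (19/2,8); v=(-1,-2)
3. t=4 → B at (11/2,0); v=(-1,2)
4. t=4 → T at (3/2,8); v=(-1,-2)
5. t=3/2 → L at (0,5); v=(1,-2)
6. t=5/2 → B at (5/2,0); v=(1,2)
7. t=4 → T at (13/2,8); v=(1,-2)

Final position: (13/2,8)
Wall sequence: RTBTLBT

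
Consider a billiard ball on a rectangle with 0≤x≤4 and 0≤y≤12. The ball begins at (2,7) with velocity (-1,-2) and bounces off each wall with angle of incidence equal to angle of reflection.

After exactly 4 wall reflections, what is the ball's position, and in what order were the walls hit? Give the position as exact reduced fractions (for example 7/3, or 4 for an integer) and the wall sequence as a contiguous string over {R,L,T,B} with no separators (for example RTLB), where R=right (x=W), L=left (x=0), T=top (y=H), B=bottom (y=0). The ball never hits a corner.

1. t=2 → L at (0,3); v=(1,-2)
2. t=3/2 → B at (3/2,0); v=(1,2)
3. t=5/2 → R at (4,5); v=(-1,2)
4. t=7/2 → T at (1/2,12); v=(-1,-2)

Final position: (1/2,12)
Wall sequence: LBRT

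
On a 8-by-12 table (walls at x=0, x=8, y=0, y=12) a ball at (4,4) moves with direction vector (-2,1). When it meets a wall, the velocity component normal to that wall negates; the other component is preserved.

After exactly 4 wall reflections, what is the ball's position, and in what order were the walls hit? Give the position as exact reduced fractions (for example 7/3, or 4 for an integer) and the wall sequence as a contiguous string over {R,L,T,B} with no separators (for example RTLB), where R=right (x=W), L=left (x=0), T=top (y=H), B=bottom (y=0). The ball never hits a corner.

1. t=2 → L at (0,6); v=(2,1)
2. t=4 → R at (8,10); v=(-2,1)
3. t=2 → T at (4,12); v=(-2,-1)
4. t=2 → L at (0,10); v=(2,-1)

Final position: (0,10)
Wall sequence: LRTL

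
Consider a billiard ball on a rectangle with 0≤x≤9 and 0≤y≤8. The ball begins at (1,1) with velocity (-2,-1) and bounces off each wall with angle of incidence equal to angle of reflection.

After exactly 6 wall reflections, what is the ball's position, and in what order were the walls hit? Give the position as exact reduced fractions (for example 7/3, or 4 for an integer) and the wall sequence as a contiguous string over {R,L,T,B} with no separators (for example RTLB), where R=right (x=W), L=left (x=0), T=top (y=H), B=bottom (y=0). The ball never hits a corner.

1. t=1/2 → L at (0,1/2); v=(2,-1)
2. t=1/2 → B at (1,0); v=(2,1)
3. t=4 → R at (9,4); v=(-2,1)
4. t=4 → T at (1,8); v=(-2,-1)
5. t=1/2 → L at (0,15/2); v=(2,-1)
6. t=9/2 → R at (9,3); v=(-2,-1)

Final position: (9,3)
Wall sequence: LBRTLR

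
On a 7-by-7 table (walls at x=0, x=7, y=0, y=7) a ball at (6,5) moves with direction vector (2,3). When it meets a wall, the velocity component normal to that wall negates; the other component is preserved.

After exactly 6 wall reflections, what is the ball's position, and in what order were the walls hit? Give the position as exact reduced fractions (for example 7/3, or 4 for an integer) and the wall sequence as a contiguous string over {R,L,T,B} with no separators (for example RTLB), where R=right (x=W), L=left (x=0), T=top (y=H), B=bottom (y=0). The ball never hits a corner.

Final position: (7,1/2)
Wall sequence: RTBLTR

1. t=1/2 → R at (7,13/2); v=(-2,3)
2. t=1/6 → T at (20/3,7); v=(-2,-3)
3. t=7/3 → B at (2,0); v=(-2,3)
4. t=1 → L at (0,3); v=(2,3)
5. t=4/3 → T at (8/3,7); v=(2,-3)
6. t=13/6 → R at (7,1/2); v=(-2,-3)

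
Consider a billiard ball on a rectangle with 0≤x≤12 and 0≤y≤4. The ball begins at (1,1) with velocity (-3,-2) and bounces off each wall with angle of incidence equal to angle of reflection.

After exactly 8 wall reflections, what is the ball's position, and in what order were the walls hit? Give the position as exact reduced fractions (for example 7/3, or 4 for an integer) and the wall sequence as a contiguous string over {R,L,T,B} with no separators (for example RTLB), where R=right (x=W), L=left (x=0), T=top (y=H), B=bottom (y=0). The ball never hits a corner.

1. t=1/3 → L at (0,1/3); v=(3,-2)
2. t=1/6 → B at (1/2,0); v=(3,2)
3. t=2 → T at (13/2,4); v=(3,-2)
4. t=11/6 → R at (12,1/3); v=(-3,-2)
5. t=1/6 → B at (23/2,0); v=(-3,2)
6. t=2 → T at (11/2,4); v=(-3,-2)
7. t=11/6 → L at (0,1/3); v=(3,-2)
8. t=1/6 → B at (1/2,0); v=(3,2)

Final position: (1/2,0)
Wall sequence: LBTRBTLB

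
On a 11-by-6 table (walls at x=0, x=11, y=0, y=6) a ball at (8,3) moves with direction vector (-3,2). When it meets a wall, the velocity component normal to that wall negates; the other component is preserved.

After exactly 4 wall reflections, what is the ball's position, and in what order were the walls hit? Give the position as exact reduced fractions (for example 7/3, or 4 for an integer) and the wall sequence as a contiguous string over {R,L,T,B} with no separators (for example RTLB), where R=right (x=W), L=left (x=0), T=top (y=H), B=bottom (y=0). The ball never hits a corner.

Final position: (11,11/3)
Wall sequence: TLBR

1. t=3/2 → T at (7/2,6); v=(-3,-2)
2. t=7/6 → L at (0,11/3); v=(3,-2)
3. t=11/6 → B at (11/2,0); v=(3,2)
4. t=11/6 → R at (11,11/3); v=(-3,2)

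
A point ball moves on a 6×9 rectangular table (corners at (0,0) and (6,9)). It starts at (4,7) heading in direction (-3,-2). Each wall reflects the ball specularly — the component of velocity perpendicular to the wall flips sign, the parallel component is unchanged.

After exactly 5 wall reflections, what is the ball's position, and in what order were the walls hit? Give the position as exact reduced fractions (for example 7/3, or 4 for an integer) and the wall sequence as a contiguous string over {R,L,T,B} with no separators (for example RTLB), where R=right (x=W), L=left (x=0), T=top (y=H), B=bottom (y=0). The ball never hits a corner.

1. t=4/3 → L at (0,13/3); v=(3,-2)
2. t=2 → R at (6,1/3); v=(-3,-2)
3. t=1/6 → B at (11/2,0); v=(-3,2)
4. t=11/6 → L at (0,11/3); v=(3,2)
5. t=2 → R at (6,23/3); v=(-3,2)

Final position: (6,23/3)
Wall sequence: LRBLR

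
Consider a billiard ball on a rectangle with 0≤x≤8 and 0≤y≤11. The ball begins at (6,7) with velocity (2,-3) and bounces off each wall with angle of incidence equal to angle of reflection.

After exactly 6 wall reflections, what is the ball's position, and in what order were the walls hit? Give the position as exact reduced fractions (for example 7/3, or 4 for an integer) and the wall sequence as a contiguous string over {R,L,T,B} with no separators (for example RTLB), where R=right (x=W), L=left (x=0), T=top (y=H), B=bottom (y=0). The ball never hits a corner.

1. t=1 → R at (8,4); v=(-2,-3)
2. t=4/3 → B at (16/3,0); v=(-2,3)
3. t=8/3 → L at (0,8); v=(2,3)
4. t=1 → T at (2,11); v=(2,-3)
5. t=3 → R at (8,2); v=(-2,-3)
6. t=2/3 → B at (20/3,0); v=(-2,3)

Final position: (20/3,0)
Wall sequence: RBLTRB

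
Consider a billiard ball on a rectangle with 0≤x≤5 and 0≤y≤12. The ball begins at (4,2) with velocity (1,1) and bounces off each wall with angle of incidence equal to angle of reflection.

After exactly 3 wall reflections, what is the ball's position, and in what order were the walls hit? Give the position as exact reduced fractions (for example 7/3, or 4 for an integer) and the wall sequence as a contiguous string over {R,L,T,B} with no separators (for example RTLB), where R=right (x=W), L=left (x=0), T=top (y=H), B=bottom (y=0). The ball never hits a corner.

1. t=1 → R at (5,3); v=(-1,1)
2. t=5 → L at (0,8); v=(1,1)
3. t=4 → T at (4,12); v=(1,-1)

Final position: (4,12)
Wall sequence: RLT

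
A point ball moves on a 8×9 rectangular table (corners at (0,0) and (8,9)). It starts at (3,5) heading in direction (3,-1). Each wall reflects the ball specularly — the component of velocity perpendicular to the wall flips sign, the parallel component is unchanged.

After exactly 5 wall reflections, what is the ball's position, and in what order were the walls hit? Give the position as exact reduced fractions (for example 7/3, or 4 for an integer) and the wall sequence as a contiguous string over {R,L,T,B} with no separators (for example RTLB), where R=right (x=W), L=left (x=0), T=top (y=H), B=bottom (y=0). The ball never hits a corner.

Final position: (0,14/3)
Wall sequence: RLBRL

1. t=5/3 → R at (8,10/3); v=(-3,-1)
2. t=8/3 → L at (0,2/3); v=(3,-1)
3. t=2/3 → B at (2,0); v=(3,1)
4. t=2 → R at (8,2); v=(-3,1)
5. t=8/3 → L at (0,14/3); v=(3,1)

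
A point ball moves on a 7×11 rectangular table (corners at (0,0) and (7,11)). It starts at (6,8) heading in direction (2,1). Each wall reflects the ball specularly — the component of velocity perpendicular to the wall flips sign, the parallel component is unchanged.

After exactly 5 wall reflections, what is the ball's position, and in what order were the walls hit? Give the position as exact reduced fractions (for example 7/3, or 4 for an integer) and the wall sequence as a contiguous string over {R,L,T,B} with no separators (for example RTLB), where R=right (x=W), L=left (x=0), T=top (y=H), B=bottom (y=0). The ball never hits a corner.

Final position: (0,3)
Wall sequence: RTLRL

1. t=1/2 → R at (7,17/2); v=(-2,1)
2. t=5/2 → T at (2,11); v=(-2,-1)
3. t=1 → L at (0,10); v=(2,-1)
4. t=7/2 → R at (7,13/2); v=(-2,-1)
5. t=7/2 → L at (0,3); v=(2,-1)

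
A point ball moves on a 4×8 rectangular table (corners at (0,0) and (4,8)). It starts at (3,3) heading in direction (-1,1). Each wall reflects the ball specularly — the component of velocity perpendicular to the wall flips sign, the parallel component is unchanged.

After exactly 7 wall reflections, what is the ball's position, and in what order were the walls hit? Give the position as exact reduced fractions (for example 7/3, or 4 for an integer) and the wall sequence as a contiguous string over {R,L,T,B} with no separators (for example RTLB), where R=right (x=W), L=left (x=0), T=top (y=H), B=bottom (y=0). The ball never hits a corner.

1. t=3 → L at (0,6); v=(1,1)
2. t=2 → T at (2,8); v=(1,-1)
3. t=2 → R at (4,6); v=(-1,-1)
4. t=4 → L at (0,2); v=(1,-1)
5. t=2 → B at (2,0); v=(1,1)
6. t=2 → R at (4,2); v=(-1,1)
7. t=4 → L at (0,6); v=(1,1)

Final position: (0,6)
Wall sequence: LTRLBRL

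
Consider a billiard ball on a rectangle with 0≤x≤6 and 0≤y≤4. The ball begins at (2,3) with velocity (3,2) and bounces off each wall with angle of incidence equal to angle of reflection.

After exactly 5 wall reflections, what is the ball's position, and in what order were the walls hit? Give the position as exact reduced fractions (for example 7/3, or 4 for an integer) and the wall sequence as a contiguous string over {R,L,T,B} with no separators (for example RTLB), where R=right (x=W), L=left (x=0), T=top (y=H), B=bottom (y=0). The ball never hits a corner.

Final position: (7/2,4)
Wall sequence: TRBLT

1. t=1/2 → T at (7/2,4); v=(3,-2)
2. t=5/6 → R at (6,7/3); v=(-3,-2)
3. t=7/6 → B at (5/2,0); v=(-3,2)
4. t=5/6 → L at (0,5/3); v=(3,2)
5. t=7/6 → T at (7/2,4); v=(3,-2)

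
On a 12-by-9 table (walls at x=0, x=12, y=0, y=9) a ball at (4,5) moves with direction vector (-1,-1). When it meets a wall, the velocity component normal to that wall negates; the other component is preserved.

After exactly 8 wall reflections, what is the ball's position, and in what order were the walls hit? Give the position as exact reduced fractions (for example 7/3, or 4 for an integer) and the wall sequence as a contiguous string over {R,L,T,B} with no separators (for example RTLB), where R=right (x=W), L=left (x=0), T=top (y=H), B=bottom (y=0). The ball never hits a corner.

1. t=4 → L at (0,1); v=(1,-1)
2. t=1 → B at (1,0); v=(1,1)
3. t=9 → T at (10,9); v=(1,-1)
4. t=2 → R at (12,7); v=(-1,-1)
5. t=7 → B at (5,0); v=(-1,1)
6. t=5 → L at (0,5); v=(1,1)
7. t=4 → T at (4,9); v=(1,-1)
8. t=8 → R at (12,1); v=(-1,-1)

Final position: (12,1)
Wall sequence: LBTRBLTR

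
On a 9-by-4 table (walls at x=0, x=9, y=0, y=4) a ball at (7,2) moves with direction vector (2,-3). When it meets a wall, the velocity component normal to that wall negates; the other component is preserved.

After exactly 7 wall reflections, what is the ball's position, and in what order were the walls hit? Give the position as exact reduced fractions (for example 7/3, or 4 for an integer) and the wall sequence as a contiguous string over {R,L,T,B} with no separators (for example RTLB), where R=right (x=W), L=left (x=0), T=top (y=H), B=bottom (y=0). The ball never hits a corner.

1. t=2/3 → B at (25/3,0); v=(2,3)
2. t=1/3 → R at (9,1); v=(-2,3)
3. t=1 → T at (7,4); v=(-2,-3)
4. t=4/3 → B at (13/3,0); v=(-2,3)
5. t=4/3 → T at (5/3,4); v=(-2,-3)
6. t=5/6 → L at (0,3/2); v=(2,-3)
7. t=1/2 → B at (1,0); v=(2,3)

Final position: (1,0)
Wall sequence: BRTBTLB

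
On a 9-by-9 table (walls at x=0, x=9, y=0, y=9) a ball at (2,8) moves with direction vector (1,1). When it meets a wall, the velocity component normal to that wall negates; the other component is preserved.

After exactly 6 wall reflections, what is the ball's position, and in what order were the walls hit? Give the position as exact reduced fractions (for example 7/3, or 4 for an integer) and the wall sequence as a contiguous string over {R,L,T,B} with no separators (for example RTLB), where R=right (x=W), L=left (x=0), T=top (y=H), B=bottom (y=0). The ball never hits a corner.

Final position: (9,3)
Wall sequence: TRBLTR

1. t=1 → T at (3,9); v=(1,-1)
2. t=6 → R at (9,3); v=(-1,-1)
3. t=3 → B at (6,0); v=(-1,1)
4. t=6 → L at (0,6); v=(1,1)
5. t=3 → T at (3,9); v=(1,-1)
6. t=6 → R at (9,3); v=(-1,-1)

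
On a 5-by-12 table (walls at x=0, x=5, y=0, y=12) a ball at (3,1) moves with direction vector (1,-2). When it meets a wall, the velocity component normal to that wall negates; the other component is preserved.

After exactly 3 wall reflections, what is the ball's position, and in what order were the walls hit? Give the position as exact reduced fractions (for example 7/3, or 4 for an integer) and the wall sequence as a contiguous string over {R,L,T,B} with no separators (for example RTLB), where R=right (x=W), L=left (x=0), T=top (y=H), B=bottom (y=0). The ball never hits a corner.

1. t=1/2 → B at (7/2,0); v=(1,2)
2. t=3/2 → R at (5,3); v=(-1,2)
3. t=9/2 → T at (1/2,12); v=(-1,-2)

Final position: (1/2,12)
Wall sequence: BRT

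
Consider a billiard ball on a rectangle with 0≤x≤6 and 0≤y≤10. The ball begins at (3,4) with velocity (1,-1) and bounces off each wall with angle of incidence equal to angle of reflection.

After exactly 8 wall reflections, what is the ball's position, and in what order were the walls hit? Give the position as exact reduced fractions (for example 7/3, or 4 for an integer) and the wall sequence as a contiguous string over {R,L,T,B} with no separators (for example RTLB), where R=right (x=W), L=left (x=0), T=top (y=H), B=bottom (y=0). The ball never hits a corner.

1. t=3 → R at (6,1); v=(-1,-1)
2. t=1 → B at (5,0); v=(-1,1)
3. t=5 → L at (0,5); v=(1,1)
4. t=5 → T at (5,10); v=(1,-1)
5. t=1 → R at (6,9); v=(-1,-1)
6. t=6 → L at (0,3); v=(1,-1)
7. t=3 → B at (3,0); v=(1,1)
8. t=3 → R at (6,3); v=(-1,1)

Final position: (6,3)
Wall sequence: RBLTRLBR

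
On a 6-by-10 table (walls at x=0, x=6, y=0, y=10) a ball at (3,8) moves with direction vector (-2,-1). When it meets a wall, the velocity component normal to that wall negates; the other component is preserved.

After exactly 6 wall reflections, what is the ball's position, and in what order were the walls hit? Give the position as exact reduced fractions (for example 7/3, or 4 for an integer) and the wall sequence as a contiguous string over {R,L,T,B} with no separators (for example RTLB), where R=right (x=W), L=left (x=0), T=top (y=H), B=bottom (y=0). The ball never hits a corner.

1. t=3/2 → L at (0,13/2); v=(2,-1)
2. t=3 → R at (6,7/2); v=(-2,-1)
3. t=3 → L at (0,1/2); v=(2,-1)
4. t=1/2 → B at (1,0); v=(2,1)
5. t=5/2 → R at (6,5/2); v=(-2,1)
6. t=3 → L at (0,11/2); v=(2,1)

Final position: (0,11/2)
Wall sequence: LRLBRL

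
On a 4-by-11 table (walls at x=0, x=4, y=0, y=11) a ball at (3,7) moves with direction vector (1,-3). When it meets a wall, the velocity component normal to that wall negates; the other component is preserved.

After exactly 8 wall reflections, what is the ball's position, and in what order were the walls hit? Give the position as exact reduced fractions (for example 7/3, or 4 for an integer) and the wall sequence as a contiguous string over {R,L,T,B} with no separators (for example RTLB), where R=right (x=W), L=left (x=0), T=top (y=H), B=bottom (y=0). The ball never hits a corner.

Final position: (1/3,11)
Wall sequence: RBLTRBLT

1. t=1 → R at (4,4); v=(-1,-3)
2. t=4/3 → B at (8/3,0); v=(-1,3)
3. t=8/3 → L at (0,8); v=(1,3)
4. t=1 → T at (1,11); v=(1,-3)
5. t=3 → R at (4,2); v=(-1,-3)
6. t=2/3 → B at (10/3,0); v=(-1,3)
7. t=10/3 → L at (0,10); v=(1,3)
8. t=1/3 → T at (1/3,11); v=(1,-3)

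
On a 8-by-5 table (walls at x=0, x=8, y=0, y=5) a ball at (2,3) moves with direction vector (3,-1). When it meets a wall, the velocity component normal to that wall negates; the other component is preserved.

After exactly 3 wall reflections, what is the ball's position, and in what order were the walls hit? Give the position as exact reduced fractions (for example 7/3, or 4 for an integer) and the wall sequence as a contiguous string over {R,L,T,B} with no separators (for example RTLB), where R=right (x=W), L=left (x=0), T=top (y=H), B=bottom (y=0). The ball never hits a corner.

1. t=2 → R at (8,1); v=(-3,-1)
2. t=1 → B at (5,0); v=(-3,1)
3. t=5/3 → L at (0,5/3); v=(3,1)

Final position: (0,5/3)
Wall sequence: RBL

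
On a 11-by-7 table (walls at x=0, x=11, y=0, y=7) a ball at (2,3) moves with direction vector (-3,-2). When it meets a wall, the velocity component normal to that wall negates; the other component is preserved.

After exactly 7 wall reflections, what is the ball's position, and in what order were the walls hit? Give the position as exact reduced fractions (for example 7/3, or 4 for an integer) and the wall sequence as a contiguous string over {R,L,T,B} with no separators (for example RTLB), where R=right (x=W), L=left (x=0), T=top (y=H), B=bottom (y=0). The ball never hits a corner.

1. t=2/3 → L at (0,5/3); v=(3,-2)
2. t=5/6 → B at (5/2,0); v=(3,2)
3. t=17/6 → R at (11,17/3); v=(-3,2)
4. t=2/3 → T at (9,7); v=(-3,-2)
5. t=3 → L at (0,1); v=(3,-2)
6. t=1/2 → B at (3/2,0); v=(3,2)
7. t=19/6 → R at (11,19/3); v=(-3,2)

Final position: (11,19/3)
Wall sequence: LBRTLBR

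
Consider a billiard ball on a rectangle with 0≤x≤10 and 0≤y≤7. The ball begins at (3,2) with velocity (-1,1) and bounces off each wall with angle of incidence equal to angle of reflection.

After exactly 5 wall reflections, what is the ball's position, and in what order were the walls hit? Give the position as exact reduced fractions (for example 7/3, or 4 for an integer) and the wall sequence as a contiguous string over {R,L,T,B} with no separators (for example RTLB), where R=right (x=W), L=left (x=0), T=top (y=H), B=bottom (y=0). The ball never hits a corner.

Final position: (4,7)
Wall sequence: LTBRT

1. t=3 → L at (0,5); v=(1,1)
2. t=2 → T at (2,7); v=(1,-1)
3. t=7 → B at (9,0); v=(1,1)
4. t=1 → R at (10,1); v=(-1,1)
5. t=6 → T at (4,7); v=(-1,-1)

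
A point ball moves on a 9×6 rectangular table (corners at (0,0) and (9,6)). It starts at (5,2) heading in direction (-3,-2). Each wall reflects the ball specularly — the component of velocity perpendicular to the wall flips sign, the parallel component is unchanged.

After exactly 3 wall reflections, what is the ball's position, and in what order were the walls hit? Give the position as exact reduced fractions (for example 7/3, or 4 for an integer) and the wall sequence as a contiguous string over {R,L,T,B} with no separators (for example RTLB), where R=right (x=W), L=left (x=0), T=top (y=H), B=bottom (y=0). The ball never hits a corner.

1. t=1 → B at (2,0); v=(-3,2)
2. t=2/3 → L at (0,4/3); v=(3,2)
3. t=7/3 → T at (7,6); v=(3,-2)

Final position: (7,6)
Wall sequence: BLT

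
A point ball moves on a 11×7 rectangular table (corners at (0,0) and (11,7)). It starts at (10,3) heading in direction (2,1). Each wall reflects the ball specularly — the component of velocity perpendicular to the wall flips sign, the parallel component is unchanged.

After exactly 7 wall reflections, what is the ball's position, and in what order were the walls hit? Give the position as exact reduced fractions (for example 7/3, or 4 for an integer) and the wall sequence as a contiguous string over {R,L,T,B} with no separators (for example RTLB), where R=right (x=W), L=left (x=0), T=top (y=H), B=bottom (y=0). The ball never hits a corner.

1. t=1/2 → R at (11,7/2); v=(-2,1)
2. t=7/2 → T at (4,7); v=(-2,-1)
3. t=2 → L at (0,5); v=(2,-1)
4. t=5 → B at (10,0); v=(2,1)
5. t=1/2 → R at (11,1/2); v=(-2,1)
6. t=11/2 → L at (0,6); v=(2,1)
7. t=1 → T at (2,7); v=(2,-1)

Final position: (2,7)
Wall sequence: RTLBRLT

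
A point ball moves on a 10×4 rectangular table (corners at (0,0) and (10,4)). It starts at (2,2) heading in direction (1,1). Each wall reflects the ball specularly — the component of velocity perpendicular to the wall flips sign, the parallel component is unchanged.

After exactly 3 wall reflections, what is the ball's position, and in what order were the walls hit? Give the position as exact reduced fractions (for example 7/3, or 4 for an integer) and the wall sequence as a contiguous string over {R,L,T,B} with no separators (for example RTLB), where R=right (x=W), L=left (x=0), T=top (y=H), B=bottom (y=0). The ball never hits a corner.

1. t=2 → T at (4,4); v=(1,-1)
2. t=4 → B at (8,0); v=(1,1)
3. t=2 → R at (10,2); v=(-1,1)

Final position: (10,2)
Wall sequence: TBR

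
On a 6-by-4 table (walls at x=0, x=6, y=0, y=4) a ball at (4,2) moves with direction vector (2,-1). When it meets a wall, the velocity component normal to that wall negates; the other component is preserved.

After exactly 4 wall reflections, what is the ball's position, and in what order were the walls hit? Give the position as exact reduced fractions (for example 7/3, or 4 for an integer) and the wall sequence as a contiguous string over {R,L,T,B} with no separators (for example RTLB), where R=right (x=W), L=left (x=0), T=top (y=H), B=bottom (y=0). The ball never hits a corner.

Final position: (4,4)
Wall sequence: RBLT

1. t=1 → R at (6,1); v=(-2,-1)
2. t=1 → B at (4,0); v=(-2,1)
3. t=2 → L at (0,2); v=(2,1)
4. t=2 → T at (4,4); v=(2,-1)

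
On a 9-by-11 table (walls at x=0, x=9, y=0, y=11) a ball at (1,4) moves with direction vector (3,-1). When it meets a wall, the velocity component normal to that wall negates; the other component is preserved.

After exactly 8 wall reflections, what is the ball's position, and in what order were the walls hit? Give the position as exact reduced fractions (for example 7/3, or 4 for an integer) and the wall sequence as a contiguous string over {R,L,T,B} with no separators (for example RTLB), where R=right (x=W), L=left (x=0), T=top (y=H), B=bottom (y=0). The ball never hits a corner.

1. t=8/3 → R at (9,4/3); v=(-3,-1)
2. t=4/3 → B at (5,0); v=(-3,1)
3. t=5/3 → L at (0,5/3); v=(3,1)
4. t=3 → R at (9,14/3); v=(-3,1)
5. t=3 → L at (0,23/3); v=(3,1)
6. t=3 → R at (9,32/3); v=(-3,1)
7. t=1/3 → T at (8,11); v=(-3,-1)
8. t=8/3 → L at (0,25/3); v=(3,-1)

Final position: (0,25/3)
Wall sequence: RBLRLRTL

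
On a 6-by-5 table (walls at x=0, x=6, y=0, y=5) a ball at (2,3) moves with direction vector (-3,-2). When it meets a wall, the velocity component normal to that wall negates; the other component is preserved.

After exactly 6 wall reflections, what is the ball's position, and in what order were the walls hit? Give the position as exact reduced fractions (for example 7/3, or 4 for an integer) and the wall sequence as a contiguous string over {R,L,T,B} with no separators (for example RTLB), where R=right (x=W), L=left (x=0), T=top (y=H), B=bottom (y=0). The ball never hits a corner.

1. t=2/3 → L at (0,5/3); v=(3,-2)
2. t=5/6 → B at (5/2,0); v=(3,2)
3. t=7/6 → R at (6,7/3); v=(-3,2)
4. t=4/3 → T at (2,5); v=(-3,-2)
5. t=2/3 → L at (0,11/3); v=(3,-2)
6. t=11/6 → B at (11/2,0); v=(3,2)

Final position: (11/2,0)
Wall sequence: LBRTLB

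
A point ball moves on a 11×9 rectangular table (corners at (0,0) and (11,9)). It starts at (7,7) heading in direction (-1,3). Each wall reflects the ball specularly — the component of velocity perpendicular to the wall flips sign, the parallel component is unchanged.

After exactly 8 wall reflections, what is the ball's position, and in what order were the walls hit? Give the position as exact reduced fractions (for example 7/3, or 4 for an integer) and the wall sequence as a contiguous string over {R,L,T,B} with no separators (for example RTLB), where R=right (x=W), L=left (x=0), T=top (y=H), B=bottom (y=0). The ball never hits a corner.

Final position: (11,7)
Wall sequence: TBTLBTBR

1. t=2/3 → T at (19/3,9); v=(-1,-3)
2. t=3 → B at (10/3,0); v=(-1,3)
3. t=3 → T at (1/3,9); v=(-1,-3)
4. t=1/3 → L at (0,8); v=(1,-3)
5. t=8/3 → B at (8/3,0); v=(1,3)
6. t=3 → T at (17/3,9); v=(1,-3)
7. t=3 → B at (26/3,0); v=(1,3)
8. t=7/3 → R at (11,7); v=(-1,3)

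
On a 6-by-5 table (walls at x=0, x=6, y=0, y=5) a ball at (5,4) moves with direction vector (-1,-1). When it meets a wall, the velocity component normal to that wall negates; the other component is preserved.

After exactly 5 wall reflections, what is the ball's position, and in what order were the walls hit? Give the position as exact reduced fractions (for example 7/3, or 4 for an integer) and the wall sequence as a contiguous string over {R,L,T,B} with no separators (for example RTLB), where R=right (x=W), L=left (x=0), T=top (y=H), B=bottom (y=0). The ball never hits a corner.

Final position: (3,0)
Wall sequence: BLTRB

1. t=4 → B at (1,0); v=(-1,1)
2. t=1 → L at (0,1); v=(1,1)
3. t=4 → T at (4,5); v=(1,-1)
4. t=2 → R at (6,3); v=(-1,-1)
5. t=3 → B at (3,0); v=(-1,1)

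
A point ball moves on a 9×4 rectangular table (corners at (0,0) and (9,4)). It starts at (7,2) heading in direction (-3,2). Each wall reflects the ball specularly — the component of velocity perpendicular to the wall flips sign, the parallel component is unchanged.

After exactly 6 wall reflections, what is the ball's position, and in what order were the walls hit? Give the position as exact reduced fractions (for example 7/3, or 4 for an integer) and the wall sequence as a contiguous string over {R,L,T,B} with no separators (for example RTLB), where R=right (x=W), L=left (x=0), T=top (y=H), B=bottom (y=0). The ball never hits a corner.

Final position: (4,0)
Wall sequence: TLBTRB

1. t=1 → T at (4,4); v=(-3,-2)
2. t=4/3 → L at (0,4/3); v=(3,-2)
3. t=2/3 → B at (2,0); v=(3,2)
4. t=2 → T at (8,4); v=(3,-2)
5. t=1/3 → R at (9,10/3); v=(-3,-2)
6. t=5/3 → B at (4,0); v=(-3,2)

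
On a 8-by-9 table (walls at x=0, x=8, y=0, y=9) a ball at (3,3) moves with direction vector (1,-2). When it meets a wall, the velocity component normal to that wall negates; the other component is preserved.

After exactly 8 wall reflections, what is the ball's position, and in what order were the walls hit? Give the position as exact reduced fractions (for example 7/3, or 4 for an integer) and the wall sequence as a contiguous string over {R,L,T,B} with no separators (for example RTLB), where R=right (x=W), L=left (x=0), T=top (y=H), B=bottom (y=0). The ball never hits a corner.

Final position: (8,3)
Wall sequence: BRTBLTBR

1. t=3/2 → B at (9/2,0); v=(1,2)
2. t=7/2 → R at (8,7); v=(-1,2)
3. t=1 → T at (7,9); v=(-1,-2)
4. t=9/2 → B at (5/2,0); v=(-1,2)
5. t=5/2 → L at (0,5); v=(1,2)
6. t=2 → T at (2,9); v=(1,-2)
7. t=9/2 → B at (13/2,0); v=(1,2)
8. t=3/2 → R at (8,3); v=(-1,2)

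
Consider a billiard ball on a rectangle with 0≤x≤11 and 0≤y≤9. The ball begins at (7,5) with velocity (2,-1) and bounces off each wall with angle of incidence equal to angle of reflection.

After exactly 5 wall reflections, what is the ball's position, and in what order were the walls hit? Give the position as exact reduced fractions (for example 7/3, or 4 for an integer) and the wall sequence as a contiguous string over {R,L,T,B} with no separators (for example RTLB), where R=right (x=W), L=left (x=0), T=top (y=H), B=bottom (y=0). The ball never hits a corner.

1. t=2 → R at (11,3); v=(-2,-1)
2. t=3 → B at (5,0); v=(-2,1)
3. t=5/2 → L at (0,5/2); v=(2,1)
4. t=11/2 → R at (11,8); v=(-2,1)
5. t=1 → T at (9,9); v=(-2,-1)

Final position: (9,9)
Wall sequence: RBLRT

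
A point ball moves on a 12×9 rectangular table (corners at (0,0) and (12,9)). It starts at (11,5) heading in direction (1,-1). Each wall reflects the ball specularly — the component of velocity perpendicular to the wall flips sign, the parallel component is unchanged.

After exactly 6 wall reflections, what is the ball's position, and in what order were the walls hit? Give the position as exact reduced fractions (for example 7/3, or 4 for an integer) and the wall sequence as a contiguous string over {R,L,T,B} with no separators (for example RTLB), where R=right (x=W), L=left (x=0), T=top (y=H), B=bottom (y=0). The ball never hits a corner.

1. t=1 → R at (12,4); v=(-1,-1)
2. t=4 → B at (8,0); v=(-1,1)
3. t=8 → L at (0,8); v=(1,1)
4. t=1 → T at (1,9); v=(1,-1)
5. t=9 → B at (10,0); v=(1,1)
6. t=2 → R at (12,2); v=(-1,1)

Final position: (12,2)
Wall sequence: RBLTBR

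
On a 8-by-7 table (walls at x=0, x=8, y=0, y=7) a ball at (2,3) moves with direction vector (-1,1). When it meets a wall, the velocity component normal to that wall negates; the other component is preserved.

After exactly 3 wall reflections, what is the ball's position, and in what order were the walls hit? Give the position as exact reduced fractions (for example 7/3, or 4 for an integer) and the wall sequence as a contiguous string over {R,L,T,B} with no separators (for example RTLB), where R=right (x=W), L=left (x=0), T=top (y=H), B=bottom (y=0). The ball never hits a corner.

Final position: (8,1)
Wall sequence: LTR

1. t=2 → L at (0,5); v=(1,1)
2. t=2 → T at (2,7); v=(1,-1)
3. t=6 → R at (8,1); v=(-1,-1)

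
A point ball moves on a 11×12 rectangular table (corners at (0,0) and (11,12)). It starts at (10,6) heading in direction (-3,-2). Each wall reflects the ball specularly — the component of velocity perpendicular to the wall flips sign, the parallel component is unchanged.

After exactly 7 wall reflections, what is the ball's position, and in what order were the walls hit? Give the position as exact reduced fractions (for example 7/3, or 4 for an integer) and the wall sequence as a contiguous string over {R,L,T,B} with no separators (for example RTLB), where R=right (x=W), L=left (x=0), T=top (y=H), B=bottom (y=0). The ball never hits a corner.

Final position: (9,0)
Wall sequence: BLRTLRB

1. t=3 → B at (1,0); v=(-3,2)
2. t=1/3 → L at (0,2/3); v=(3,2)
3. t=11/3 → R at (11,8); v=(-3,2)
4. t=2 → T at (5,12); v=(-3,-2)
5. t=5/3 → L at (0,26/3); v=(3,-2)
6. t=11/3 → R at (11,4/3); v=(-3,-2)
7. t=2/3 → B at (9,0); v=(-3,2)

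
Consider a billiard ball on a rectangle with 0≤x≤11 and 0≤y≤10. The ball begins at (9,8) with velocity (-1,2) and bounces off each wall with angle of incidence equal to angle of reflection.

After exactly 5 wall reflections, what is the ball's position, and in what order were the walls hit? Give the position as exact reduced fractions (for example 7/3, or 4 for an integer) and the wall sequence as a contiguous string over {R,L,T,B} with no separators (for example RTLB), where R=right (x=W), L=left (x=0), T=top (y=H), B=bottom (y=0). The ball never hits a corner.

1. t=1 → T at (8,10); v=(-1,-2)
2. t=5 → B at (3,0); v=(-1,2)
3. t=3 → L at (0,6); v=(1,2)
4. t=2 → T at (2,10); v=(1,-2)
5. t=5 → B at (7,0); v=(1,2)

Final position: (7,0)
Wall sequence: TBLTB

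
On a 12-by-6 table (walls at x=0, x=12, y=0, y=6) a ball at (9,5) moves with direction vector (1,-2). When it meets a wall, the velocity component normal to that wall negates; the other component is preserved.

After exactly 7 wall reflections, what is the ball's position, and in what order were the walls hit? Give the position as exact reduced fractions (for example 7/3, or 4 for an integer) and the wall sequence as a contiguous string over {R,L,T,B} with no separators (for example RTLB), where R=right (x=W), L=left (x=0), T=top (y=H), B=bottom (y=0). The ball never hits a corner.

Final position: (0,1)
Wall sequence: BRTBTBL

1. t=5/2 → B at (23/2,0); v=(1,2)
2. t=1/2 → R at (12,1); v=(-1,2)
3. t=5/2 → T at (19/2,6); v=(-1,-2)
4. t=3 → B at (13/2,0); v=(-1,2)
5. t=3 → T at (7/2,6); v=(-1,-2)
6. t=3 → B at (1/2,0); v=(-1,2)
7. t=1/2 → L at (0,1); v=(1,2)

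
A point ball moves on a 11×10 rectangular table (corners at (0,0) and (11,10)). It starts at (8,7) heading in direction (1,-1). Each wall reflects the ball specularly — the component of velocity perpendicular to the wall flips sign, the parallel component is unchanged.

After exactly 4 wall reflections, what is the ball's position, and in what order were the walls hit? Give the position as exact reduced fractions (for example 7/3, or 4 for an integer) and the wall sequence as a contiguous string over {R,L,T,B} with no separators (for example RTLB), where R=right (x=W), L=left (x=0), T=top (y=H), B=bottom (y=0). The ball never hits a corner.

Final position: (3,10)
Wall sequence: RBLT

1. t=3 → R at (11,4); v=(-1,-1)
2. t=4 → B at (7,0); v=(-1,1)
3. t=7 → L at (0,7); v=(1,1)
4. t=3 → T at (3,10); v=(1,-1)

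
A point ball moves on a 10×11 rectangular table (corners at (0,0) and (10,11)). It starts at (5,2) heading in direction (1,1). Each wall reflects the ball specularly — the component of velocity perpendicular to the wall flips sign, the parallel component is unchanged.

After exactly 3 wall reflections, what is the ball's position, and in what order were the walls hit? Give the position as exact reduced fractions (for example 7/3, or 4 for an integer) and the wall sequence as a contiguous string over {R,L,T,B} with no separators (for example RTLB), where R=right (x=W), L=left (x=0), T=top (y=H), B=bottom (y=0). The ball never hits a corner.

1. t=5 → R at (10,7); v=(-1,1)
2. t=4 → T at (6,11); v=(-1,-1)
3. t=6 → L at (0,5); v=(1,-1)

Final position: (0,5)
Wall sequence: RTL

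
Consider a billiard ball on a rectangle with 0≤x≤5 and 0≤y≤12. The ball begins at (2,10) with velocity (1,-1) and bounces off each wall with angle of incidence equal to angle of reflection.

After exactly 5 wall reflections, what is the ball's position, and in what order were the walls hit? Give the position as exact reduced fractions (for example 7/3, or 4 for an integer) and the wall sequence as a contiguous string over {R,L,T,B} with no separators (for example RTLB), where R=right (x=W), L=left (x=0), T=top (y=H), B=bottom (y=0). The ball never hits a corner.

1. t=3 → R at (5,7); v=(-1,-1)
2. t=5 → L at (0,2); v=(1,-1)
3. t=2 → B at (2,0); v=(1,1)
4. t=3 → R at (5,3); v=(-1,1)
5. t=5 → L at (0,8); v=(1,1)

Final position: (0,8)
Wall sequence: RLBRL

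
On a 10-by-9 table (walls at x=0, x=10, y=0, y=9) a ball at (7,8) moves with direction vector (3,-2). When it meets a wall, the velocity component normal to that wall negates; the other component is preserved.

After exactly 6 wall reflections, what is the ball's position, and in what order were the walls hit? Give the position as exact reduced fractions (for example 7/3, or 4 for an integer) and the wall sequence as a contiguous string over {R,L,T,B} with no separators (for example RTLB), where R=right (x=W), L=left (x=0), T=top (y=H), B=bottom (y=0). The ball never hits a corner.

Final position: (0,4)
Wall sequence: RBLRTL

1. t=1 → R at (10,6); v=(-3,-2)
2. t=3 → B at (1,0); v=(-3,2)
3. t=1/3 → L at (0,2/3); v=(3,2)
4. t=10/3 → R at (10,22/3); v=(-3,2)
5. t=5/6 → T at (15/2,9); v=(-3,-2)
6. t=5/2 → L at (0,4); v=(3,-2)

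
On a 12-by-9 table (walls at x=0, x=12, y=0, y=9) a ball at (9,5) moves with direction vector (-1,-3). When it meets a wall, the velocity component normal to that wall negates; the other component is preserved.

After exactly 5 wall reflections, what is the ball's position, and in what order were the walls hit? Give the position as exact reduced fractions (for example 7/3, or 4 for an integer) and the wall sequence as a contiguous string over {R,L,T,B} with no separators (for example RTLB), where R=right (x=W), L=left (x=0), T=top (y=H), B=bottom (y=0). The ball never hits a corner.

Final position: (5/3,9)
Wall sequence: BTBLT

1. t=5/3 → B at (22/3,0); v=(-1,3)
2. t=3 → T at (13/3,9); v=(-1,-3)
3. t=3 → B at (4/3,0); v=(-1,3)
4. t=4/3 → L at (0,4); v=(1,3)
5. t=5/3 → T at (5/3,9); v=(1,-3)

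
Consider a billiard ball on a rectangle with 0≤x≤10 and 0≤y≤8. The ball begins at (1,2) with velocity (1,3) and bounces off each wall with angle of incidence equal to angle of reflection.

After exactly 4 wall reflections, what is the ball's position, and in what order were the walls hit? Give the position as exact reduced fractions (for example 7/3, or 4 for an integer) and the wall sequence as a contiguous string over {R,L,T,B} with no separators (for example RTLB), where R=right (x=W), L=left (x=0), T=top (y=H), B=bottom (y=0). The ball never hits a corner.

1. t=2 → T at (3,8); v=(1,-3)
2. t=8/3 → B at (17/3,0); v=(1,3)
3. t=8/3 → T at (25/3,8); v=(1,-3)
4. t=5/3 → R at (10,3); v=(-1,-3)

Final position: (10,3)
Wall sequence: TBTR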